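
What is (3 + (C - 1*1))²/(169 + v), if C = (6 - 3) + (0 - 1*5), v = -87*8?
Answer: 0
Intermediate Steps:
v = -696
C = -2 (C = 3 + (0 - 5) = 3 - 5 = -2)
(3 + (C - 1*1))²/(169 + v) = (3 + (-2 - 1*1))²/(169 - 696) = (3 + (-2 - 1))²/(-527) = -(3 - 3)²/527 = -1/527*0² = -1/527*0 = 0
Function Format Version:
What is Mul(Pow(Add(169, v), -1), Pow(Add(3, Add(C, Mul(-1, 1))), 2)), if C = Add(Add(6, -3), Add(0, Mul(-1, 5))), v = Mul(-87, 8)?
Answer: 0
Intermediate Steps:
v = -696
C = -2 (C = Add(3, Add(0, -5)) = Add(3, -5) = -2)
Mul(Pow(Add(169, v), -1), Pow(Add(3, Add(C, Mul(-1, 1))), 2)) = Mul(Pow(Add(169, -696), -1), Pow(Add(3, Add(-2, Mul(-1, 1))), 2)) = Mul(Pow(-527, -1), Pow(Add(3, Add(-2, -1)), 2)) = Mul(Rational(-1, 527), Pow(Add(3, -3), 2)) = Mul(Rational(-1, 527), Pow(0, 2)) = Mul(Rational(-1, 527), 0) = 0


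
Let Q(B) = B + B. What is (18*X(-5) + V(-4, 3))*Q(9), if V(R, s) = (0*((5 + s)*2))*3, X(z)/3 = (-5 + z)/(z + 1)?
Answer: 2430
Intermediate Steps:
X(z) = 3*(-5 + z)/(1 + z) (X(z) = 3*((-5 + z)/(z + 1)) = 3*((-5 + z)/(1 + z)) = 3*(-5 + z)/(1 + z))
Q(B) = 2*B
V(R, s) = 0 (V(R, s) = (0*(10 + 2*s))*3 = 0*3 = 0)
(18*X(-5) + V(-4, 3))*Q(9) = (18*(3*(-5 - 5)/(1 - 5)) + 0)*(2*9) = (18*(3*(-10)/(-4)) + 0)*18 = (18*(3*(-¼)*(-10)) + 0)*18 = (18*(15/2) + 0)*18 = (135 + 0)*18 = 135*18 = 2430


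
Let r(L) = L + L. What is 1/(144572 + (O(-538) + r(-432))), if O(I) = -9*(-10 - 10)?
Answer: 1/143888 ≈ 6.9498e-6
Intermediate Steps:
r(L) = 2*L
O(I) = 180 (O(I) = -9*(-20) = 180)
1/(144572 + (O(-538) + r(-432))) = 1/(144572 + (180 + 2*(-432))) = 1/(144572 + (180 - 864)) = 1/(144572 - 684) = 1/143888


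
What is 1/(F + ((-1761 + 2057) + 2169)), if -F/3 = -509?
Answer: 1/3992 ≈ 0.00025050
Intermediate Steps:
F = 1527 (F = -3*(-509) = 1527)
1/(F + ((-1761 + 2057) + 2169)) = 1/(1527 + ((-1761 + 2057) + 2169)) = 1/(1527 + (296 + 2169)) = 1/(1527 + 2465) = 1/3992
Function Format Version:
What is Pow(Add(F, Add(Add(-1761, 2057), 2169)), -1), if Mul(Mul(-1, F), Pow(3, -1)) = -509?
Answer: Rational(1, 3992) ≈ 0.00025050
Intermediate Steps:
F = 1527 (F = Mul(-3, -509) = 1527)
Pow(Add(F, Add(Add(-1761, 2057), 2169)), -1) = Pow(Add(1527, Add(Add(-1761, 2057), 2169)), -1) = Pow(Add(1527, Add(296, 2169)), -1) = Pow(Add(1527, 2465), -1) = Pow(3992, -1) = Rational(1, 3992)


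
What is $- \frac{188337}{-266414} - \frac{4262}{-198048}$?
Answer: $\frac{9608805661}{13190689968} \approx 0.72845$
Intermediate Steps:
$- \frac{188337}{-266414} - \frac{4262}{-198048} = \left(-188337\right) \left(- \frac{1}{266414}\right) - - \frac{2131}{99024} = \frac{188337}{266414} + \frac{2131}{99024} = \frac{9608805661}{13190689968}$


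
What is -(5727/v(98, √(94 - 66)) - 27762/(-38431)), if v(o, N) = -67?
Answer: 218234283/2574877 ≈ 84.755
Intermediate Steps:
-(5727/v(98, √(94 - 66)) - 27762/(-38431)) = -(5727/(-67) - 27762/(-38431)) = -(5727*(-1/67) - 27762*(-1/38431)) = -(-5727/67 + 27762/38431) = -1*(-218234283/2574877) = 218234283/2574877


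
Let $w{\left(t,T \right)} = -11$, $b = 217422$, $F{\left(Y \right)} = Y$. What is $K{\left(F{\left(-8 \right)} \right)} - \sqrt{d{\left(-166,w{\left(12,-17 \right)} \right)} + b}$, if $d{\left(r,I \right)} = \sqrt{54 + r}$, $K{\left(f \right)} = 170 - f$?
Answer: $178 - \sqrt{217422 + 4 i \sqrt{7}} \approx -288.29 - 0.011348 i$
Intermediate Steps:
$K{\left(F{\left(-8 \right)} \right)} - \sqrt{d{\left(-166,w{\left(12,-17 \right)} \right)} + b} = \left(170 - -8\right) - \sqrt{\sqrt{54 - 166} + 217422} = \left(170 + 8\right) - \sqrt{\sqrt{-112} + 217422} = 178 - \sqrt{4 i \sqrt{7} + 217422} = 178 - \sqrt{217422 + 4 i \sqrt{7}}$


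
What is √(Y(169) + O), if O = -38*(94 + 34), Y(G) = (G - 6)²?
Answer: √21705 ≈ 147.33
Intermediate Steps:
Y(G) = (-6 + G)²
O = -4864 (O = -38*128 = -4864)
√(Y(169) + O) = √((-6 + 169)² - 4864) = √(163² - 4864) = √(26569 - 4864) = √21705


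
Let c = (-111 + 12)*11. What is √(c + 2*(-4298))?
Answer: I*√9685 ≈ 98.412*I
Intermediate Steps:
c = -1089 (c = -99*11 = -1089)
√(c + 2*(-4298)) = √(-1089 + 2*(-4298)) = √(-1089 - 8596) = √(-9685) = I*√9685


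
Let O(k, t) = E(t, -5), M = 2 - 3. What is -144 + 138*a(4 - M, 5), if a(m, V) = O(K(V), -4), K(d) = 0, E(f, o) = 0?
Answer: -144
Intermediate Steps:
M = -1
O(k, t) = 0
a(m, V) = 0
-144 + 138*a(4 - M, 5) = -144 + 138*0 = -144 + 0 = -144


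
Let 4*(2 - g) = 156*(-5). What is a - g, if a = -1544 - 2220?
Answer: -3961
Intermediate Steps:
g = 197 (g = 2 - 39*(-5) = 2 - 1/4*(-780) = 2 + 195 = 197)
a = -3764
a - g = -3764 - 1*197 = -3764 - 197 = -3961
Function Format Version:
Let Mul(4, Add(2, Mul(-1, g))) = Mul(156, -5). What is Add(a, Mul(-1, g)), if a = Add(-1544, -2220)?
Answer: -3961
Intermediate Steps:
g = 197 (g = Add(2, Mul(Rational(-1, 4), Mul(156, -5))) = Add(2, Mul(Rational(-1, 4), -780)) = Add(2, 195) = 197)
a = -3764
Add(a, Mul(-1, g)) = Add(-3764, Mul(-1, 197)) = Add(-3764, -197) = -3961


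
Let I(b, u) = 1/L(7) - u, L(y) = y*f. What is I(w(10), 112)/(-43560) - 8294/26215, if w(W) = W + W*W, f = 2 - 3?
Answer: -71669363/228385080 ≈ -0.31381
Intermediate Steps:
f = -1
L(y) = -y (L(y) = y*(-1) = -y)
w(W) = W + W²
I(b, u) = -⅐ - u (I(b, u) = 1/(-1*7) - u = 1/(-7) - u = -⅐ - u)
I(w(10), 112)/(-43560) - 8294/26215 = (-⅐ - 1*112)/(-43560) - 8294/26215 = (-⅐ - 112)*(-1/43560) - 8294*1/26215 = -785/7*(-1/43560) - 8294/26215 = 157/60984 - 8294/26215 = -71669363/228385080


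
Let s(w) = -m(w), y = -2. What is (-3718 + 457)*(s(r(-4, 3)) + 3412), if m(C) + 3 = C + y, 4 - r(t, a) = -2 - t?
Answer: -11136315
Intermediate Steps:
r(t, a) = 6 + t (r(t, a) = 4 - (-2 - t) = 4 + (2 + t) = 6 + t)
m(C) = -5 + C (m(C) = -3 + (C - 2) = -3 + (-2 + C) = -5 + C)
s(w) = 5 - w (s(w) = -(-5 + w) = 5 - w)
(-3718 + 457)*(s(r(-4, 3)) + 3412) = (-3718 + 457)*((5 - (6 - 4)) + 3412) = -3261*((5 - 1*2) + 3412) = -3261*((5 - 2) + 3412) = -3261*(3 + 3412) = -3261*3415 = -11136315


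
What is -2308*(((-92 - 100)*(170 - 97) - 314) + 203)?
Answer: 32605116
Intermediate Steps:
-2308*(((-92 - 100)*(170 - 97) - 314) + 203) = -2308*((-192*73 - 314) + 203) = -2308*((-14016 - 314) + 203) = -2308*(-14330 + 203) = -2308*(-14127) = 32605116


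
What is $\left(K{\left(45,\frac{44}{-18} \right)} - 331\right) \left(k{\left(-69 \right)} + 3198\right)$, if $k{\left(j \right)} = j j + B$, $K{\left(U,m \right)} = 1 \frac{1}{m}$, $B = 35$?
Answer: $- \frac{29142127}{11} \approx -2.6493 \cdot 10^{6}$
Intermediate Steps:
$K{\left(U,m \right)} = \frac{1}{m}$
$k{\left(j \right)} = 35 + j^{2}$ ($k{\left(j \right)} = j j + 35 = j^{2} + 35 = 35 + j^{2}$)
$\left(K{\left(45,\frac{44}{-18} \right)} - 331\right) \left(k{\left(-69 \right)} + 3198\right) = \left(\frac{1}{44 \frac{1}{-18}} - 331\right) \left(\left(35 + \left(-69\right)^{2}\right) + 3198\right) = \left(\frac{1}{44 \left(- \frac{1}{18}\right)} - 331\right) \left(\left(35 + 4761\right) + 3198\right) = \left(\frac{1}{- \frac{22}{9}} - 331\right) \left(4796 + 3198\right) = \left(- \frac{9}{22} - 331\right) 7994 = \left(- \frac{7291}{22}\right) 7994 = - \frac{29142127}{11}$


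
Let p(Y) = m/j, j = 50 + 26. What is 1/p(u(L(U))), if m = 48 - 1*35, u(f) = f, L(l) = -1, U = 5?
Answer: 76/13 ≈ 5.8462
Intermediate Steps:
j = 76
m = 13 (m = 48 - 35 = 13)
p(Y) = 13/76
1/p(u(L(U))) = 1/(13/76) = 76/13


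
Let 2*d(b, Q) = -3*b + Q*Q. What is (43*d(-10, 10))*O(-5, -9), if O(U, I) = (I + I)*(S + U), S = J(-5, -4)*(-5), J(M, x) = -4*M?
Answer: 5282550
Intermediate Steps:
S = -100 (S = -4*(-5)*(-5) = 20*(-5) = -100)
d(b, Q) = Q**2/2 - 3*b/2 (d(b, Q) = (-3*b + Q*Q)/2 = (-3*b + Q**2)/2 = (Q**2 - 3*b)/2 = Q**2/2 - 3*b/2)
O(U, I) = 2*I*(-100 + U) (O(U, I) = (I + I)*(-100 + U) = (2*I)*(-100 + U) = 2*I*(-100 + U))
(43*d(-10, 10))*O(-5, -9) = (43*((1/2)*10**2 - 3/2*(-10)))*(2*(-9)*(-100 - 5)) = (43*((1/2)*100 + 15))*(2*(-9)*(-105)) = (43*(50 + 15))*1890 = (43*65)*1890 = 2795*1890 = 5282550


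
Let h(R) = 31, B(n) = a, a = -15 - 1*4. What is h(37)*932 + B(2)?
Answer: 28873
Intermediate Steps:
a = -19 (a = -15 - 4 = -19)
B(n) = -19
h(37)*932 + B(2) = 31*932 - 19 = 28892 - 19 = 28873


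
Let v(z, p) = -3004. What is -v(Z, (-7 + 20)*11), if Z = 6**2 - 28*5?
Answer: 3004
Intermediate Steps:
Z = -104 (Z = 36 - 140 = -104)
-v(Z, (-7 + 20)*11) = -1*(-3004) = 3004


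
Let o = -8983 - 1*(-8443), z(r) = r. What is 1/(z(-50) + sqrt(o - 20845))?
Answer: -10/4777 - I*sqrt(21385)/23885 ≈ -0.0020934 - 0.0061225*I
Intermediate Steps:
o = -540 (o = -8983 + 8443 = -540)
1/(z(-50) + sqrt(o - 20845)) = 1/(-50 + sqrt(-540 - 20845)) = 1/(-50 + sqrt(-21385)) = 1/(-50 + I*sqrt(21385))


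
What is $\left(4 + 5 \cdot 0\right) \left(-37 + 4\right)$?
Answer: $-132$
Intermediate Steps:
$\left(4 + 5 \cdot 0\right) \left(-37 + 4\right) = \left(4 + 0\right) \left(-33\right) = 4 \left(-33\right) = -132$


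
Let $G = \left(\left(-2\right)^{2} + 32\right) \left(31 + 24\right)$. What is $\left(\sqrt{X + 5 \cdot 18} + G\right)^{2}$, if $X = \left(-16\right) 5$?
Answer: $\left(1980 + \sqrt{10}\right)^{2} \approx 3.9329 \cdot 10^{6}$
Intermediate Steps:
$X = -80$
$G = 1980$ ($G = \left(4 + 32\right) 55 = 36 \cdot 55 = 1980$)
$\left(\sqrt{X + 5 \cdot 18} + G\right)^{2} = \left(\sqrt{-80 + 5 \cdot 18} + 1980\right)^{2} = \left(\sqrt{-80 + 90} + 1980\right)^{2} = \left(\sqrt{10} + 1980\right)^{2} = \left(1980 + \sqrt{10}\right)^{2}$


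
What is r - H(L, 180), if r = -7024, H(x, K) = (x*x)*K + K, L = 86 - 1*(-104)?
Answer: -6505204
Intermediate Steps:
L = 190 (L = 86 + 104 = 190)
H(x, K) = K + K*x**2 (H(x, K) = x**2*K + K = K*x**2 + K = K + K*x**2)
r - H(L, 180) = -7024 - 180*(1 + 190**2) = -7024 - 180*(1 + 36100) = -7024 - 180*36101 = -7024 - 1*6498180 = -7024 - 6498180 = -6505204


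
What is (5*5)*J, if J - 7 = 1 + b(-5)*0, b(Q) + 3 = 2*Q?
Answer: 200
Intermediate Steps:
b(Q) = -3 + 2*Q
J = 8 (J = 7 + (1 + (-3 + 2*(-5))*0) = 7 + (1 + (-3 - 10)*0) = 7 + (1 - 13*0) = 7 + (1 + 0) = 7 + 1 = 8)
(5*5)*J = (5*5)*8 = 25*8 = 200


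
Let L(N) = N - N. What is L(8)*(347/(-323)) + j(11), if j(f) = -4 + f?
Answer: 7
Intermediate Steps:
L(N) = 0
L(8)*(347/(-323)) + j(11) = 0*(347/(-323)) + (-4 + 11) = 0*(347*(-1/323)) + 7 = 0*(-347/323) + 7 = 0 + 7 = 7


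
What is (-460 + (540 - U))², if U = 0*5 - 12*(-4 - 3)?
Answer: 16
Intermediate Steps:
U = 84 (U = 0 - 12*(-7) = 0 + 84 = 84)
(-460 + (540 - U))² = (-460 + (540 - 1*84))² = (-460 + (540 - 84))² = (-460 + 456)² = (-4)² = 16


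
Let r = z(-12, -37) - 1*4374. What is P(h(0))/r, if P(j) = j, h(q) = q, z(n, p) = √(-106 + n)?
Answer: 0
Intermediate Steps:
r = -4374 + I*√118 (r = √(-106 - 12) - 1*4374 = √(-118) - 4374 = I*√118 - 4374 = -4374 + I*√118 ≈ -4374.0 + 10.863*I)
P(h(0))/r = 0/(-4374 + I*√118) = 0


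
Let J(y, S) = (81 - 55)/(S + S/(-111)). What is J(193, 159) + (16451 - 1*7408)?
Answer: 26360826/2915 ≈ 9043.2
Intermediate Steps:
J(y, S) = 1443/(55*S) (J(y, S) = 26/(S + S*(-1/111)) = 26/(S - S/111) = 26/((110*S/111)) = 26*(111/(110*S)) = 1443/(55*S))
J(193, 159) + (16451 - 1*7408) = (1443/55)/159 + (16451 - 1*7408) = (1443/55)*(1/159) + (16451 - 7408) = 481/2915 + 9043 = 26360826/2915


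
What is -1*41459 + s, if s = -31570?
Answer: -73029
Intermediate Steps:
-1*41459 + s = -1*41459 - 31570 = -41459 - 31570 = -73029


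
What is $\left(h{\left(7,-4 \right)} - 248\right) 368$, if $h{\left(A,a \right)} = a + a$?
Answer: $-94208$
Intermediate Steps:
$h{\left(A,a \right)} = 2 a$
$\left(h{\left(7,-4 \right)} - 248\right) 368 = \left(2 \left(-4\right) - 248\right) 368 = \left(-8 - 248\right) 368 = \left(-256\right) 368 = -94208$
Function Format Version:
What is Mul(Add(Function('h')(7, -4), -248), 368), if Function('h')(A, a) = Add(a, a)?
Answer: -94208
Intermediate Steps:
Function('h')(A, a) = Mul(2, a)
Mul(Add(Function('h')(7, -4), -248), 368) = Mul(Add(Mul(2, -4), -248), 368) = Mul(Add(-8, -248), 368) = Mul(-256, 368) = -94208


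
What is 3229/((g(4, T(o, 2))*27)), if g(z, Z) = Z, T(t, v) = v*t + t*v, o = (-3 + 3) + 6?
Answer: 3229/648 ≈ 4.9830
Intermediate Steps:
o = 6 (o = 0 + 6 = 6)
T(t, v) = 2*t*v (T(t, v) = t*v + t*v = 2*t*v)
3229/((g(4, T(o, 2))*27)) = 3229/(((2*6*2)*27)) = 3229/((24*27)) = 3229/648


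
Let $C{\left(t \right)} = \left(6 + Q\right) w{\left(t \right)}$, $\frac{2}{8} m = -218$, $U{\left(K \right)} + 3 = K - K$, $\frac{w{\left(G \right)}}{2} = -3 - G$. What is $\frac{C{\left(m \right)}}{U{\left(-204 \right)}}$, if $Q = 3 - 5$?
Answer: $- \frac{6952}{3} \approx -2317.3$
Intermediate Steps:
$w{\left(G \right)} = -6 - 2 G$ ($w{\left(G \right)} = 2 \left(-3 - G\right) = -6 - 2 G$)
$U{\left(K \right)} = -3$ ($U{\left(K \right)} = -3 + \left(K - K\right) = -3 + 0 = -3$)
$Q = -2$ ($Q = 3 - 5 = -2$)
$m = -872$ ($m = 4 \left(-218\right) = -872$)
$C{\left(t \right)} = -24 - 8 t$ ($C{\left(t \right)} = \left(6 - 2\right) \left(-6 - 2 t\right) = 4 \left(-6 - 2 t\right) = -24 - 8 t$)
$\frac{C{\left(m \right)}}{U{\left(-204 \right)}} = \frac{-24 - -6976}{-3} = \left(-24 + 6976\right) \left(- \frac{1}{3}\right) = 6952 \left(- \frac{1}{3}\right) = - \frac{6952}{3}$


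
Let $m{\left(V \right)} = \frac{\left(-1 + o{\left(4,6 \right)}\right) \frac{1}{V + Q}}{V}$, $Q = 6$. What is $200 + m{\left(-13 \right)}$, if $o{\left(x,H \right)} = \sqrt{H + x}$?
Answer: $\frac{18199}{91} + \frac{\sqrt{10}}{91} \approx 200.02$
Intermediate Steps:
$m{\left(V \right)} = \frac{-1 + \sqrt{10}}{V \left(6 + V\right)}$ ($m{\left(V \right)} = \frac{\left(-1 + \sqrt{6 + 4}\right) \frac{1}{V + 6}}{V} = \frac{\left(-1 + \sqrt{10}\right) \frac{1}{6 + V}}{V} = \frac{\frac{1}{6 + V} \left(-1 + \sqrt{10}\right)}{V} = \frac{-1 + \sqrt{10}}{V \left(6 + V\right)}$)
$200 + m{\left(-13 \right)} = 200 + \frac{-1 + \sqrt{10}}{\left(-13\right) \left(6 - 13\right)} = 200 - \frac{-1 + \sqrt{10}}{13 \left(-7\right)} = 200 - - \frac{-1 + \sqrt{10}}{91} = 200 - \left(\frac{1}{91} - \frac{\sqrt{10}}{91}\right) = \frac{18199}{91} + \frac{\sqrt{10}}{91}$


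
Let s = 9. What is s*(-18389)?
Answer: -165501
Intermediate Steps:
s*(-18389) = 9*(-18389) = -165501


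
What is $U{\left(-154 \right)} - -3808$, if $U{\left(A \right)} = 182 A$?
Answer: $-24220$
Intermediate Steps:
$U{\left(-154 \right)} - -3808 = 182 \left(-154\right) - -3808 = -28028 + 3808 = -24220$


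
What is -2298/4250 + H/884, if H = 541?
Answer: 7877/110500 ≈ 0.071285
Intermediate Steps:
-2298/4250 + H/884 = -2298/4250 + 541/884 = -2298*1/4250 + 541*(1/884) = -1149/2125 + 541/884 = 7877/110500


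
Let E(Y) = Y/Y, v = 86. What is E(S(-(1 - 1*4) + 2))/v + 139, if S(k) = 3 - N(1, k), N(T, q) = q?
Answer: 11955/86 ≈ 139.01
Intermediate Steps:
S(k) = 3 - k
E(Y) = 1
E(S(-(1 - 1*4) + 2))/v + 139 = 1/86 + 139 = 11955/86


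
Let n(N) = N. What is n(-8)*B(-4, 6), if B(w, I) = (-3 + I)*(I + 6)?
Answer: -288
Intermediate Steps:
B(w, I) = (-3 + I)*(6 + I)
n(-8)*B(-4, 6) = -8*(-18 + 6**2 + 3*6) = -8*(-18 + 36 + 18) = -8*36 = -288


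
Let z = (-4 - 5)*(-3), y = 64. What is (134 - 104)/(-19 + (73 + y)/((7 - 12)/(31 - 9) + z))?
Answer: -17670/8177 ≈ -2.1609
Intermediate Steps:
z = 27 (z = -9*(-3) = 27)
(134 - 104)/(-19 + (73 + y)/((7 - 12)/(31 - 9) + z)) = (134 - 104)/(-19 + (73 + 64)/((7 - 12)/(31 - 9) + 27)) = 30/(-19 + 137/(-5/22 + 27)) = 30/(-19 + 137/(589/22)) = 30/(-19 + 137*(22/589)) = 30/(-19 + 3014/589) = 30/(-8177/589) = 30*(-589/8177) = -17670/8177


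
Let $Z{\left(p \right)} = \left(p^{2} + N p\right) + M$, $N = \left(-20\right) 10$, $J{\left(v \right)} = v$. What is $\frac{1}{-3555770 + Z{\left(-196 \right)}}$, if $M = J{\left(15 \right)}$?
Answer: $- \frac{1}{3478139} \approx -2.8751 \cdot 10^{-7}$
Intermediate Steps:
$N = -200$
$M = 15$
$Z{\left(p \right)} = 15 + p^{2} - 200 p$ ($Z{\left(p \right)} = \left(p^{2} - 200 p\right) + 15 = 15 + p^{2} - 200 p$)
$\frac{1}{-3555770 + Z{\left(-196 \right)}} = \frac{1}{-3555770 + \left(15 + \left(-196\right)^{2} - -39200\right)} = \frac{1}{-3555770 + \left(15 + 38416 + 39200\right)} = \frac{1}{-3555770 + 77631} = \frac{1}{-3478139} = - \frac{1}{3478139}$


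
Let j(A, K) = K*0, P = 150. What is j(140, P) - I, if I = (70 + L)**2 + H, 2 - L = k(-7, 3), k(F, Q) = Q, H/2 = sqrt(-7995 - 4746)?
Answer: -4761 - 2*I*sqrt(12741) ≈ -4761.0 - 225.75*I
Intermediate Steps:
H = 2*I*sqrt(12741) (H = 2*sqrt(-7995 - 4746) = 2*sqrt(-12741) = 2*(I*sqrt(12741)) = 2*I*sqrt(12741) ≈ 225.75*I)
L = -1 (L = 2 - 1*3 = 2 - 3 = -1)
j(A, K) = 0
I = 4761 + 2*I*sqrt(12741) (I = (70 - 1)**2 + 2*I*sqrt(12741) = 69**2 + 2*I*sqrt(12741) = 4761 + 2*I*sqrt(12741) ≈ 4761.0 + 225.75*I)
j(140, P) - I = 0 - (4761 + 2*I*sqrt(12741)) = 0 + (-4761 - 2*I*sqrt(12741)) = -4761 - 2*I*sqrt(12741)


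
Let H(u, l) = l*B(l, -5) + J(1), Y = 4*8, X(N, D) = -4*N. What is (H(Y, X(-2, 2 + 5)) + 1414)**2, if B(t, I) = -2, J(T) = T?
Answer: 1957201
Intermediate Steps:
Y = 32
H(u, l) = 1 - 2*l (H(u, l) = l*(-2) + 1 = -2*l + 1 = 1 - 2*l)
(H(Y, X(-2, 2 + 5)) + 1414)**2 = ((1 - (-8)*(-2)) + 1414)**2 = ((1 - 2*8) + 1414)**2 = ((1 - 16) + 1414)**2 = (-15 + 1414)**2 = 1399**2 = 1957201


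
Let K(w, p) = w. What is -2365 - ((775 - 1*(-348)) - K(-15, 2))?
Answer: -3503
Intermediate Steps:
-2365 - ((775 - 1*(-348)) - K(-15, 2)) = -2365 - ((775 - 1*(-348)) - 1*(-15)) = -2365 - ((775 + 348) + 15) = -2365 - (1123 + 15) = -2365 - 1*1138 = -2365 - 1138 = -3503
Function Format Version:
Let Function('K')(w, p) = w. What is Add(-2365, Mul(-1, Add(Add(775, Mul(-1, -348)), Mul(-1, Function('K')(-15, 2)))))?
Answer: -3503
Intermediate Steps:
Add(-2365, Mul(-1, Add(Add(775, Mul(-1, -348)), Mul(-1, Function('K')(-15, 2))))) = Add(-2365, Mul(-1, Add(Add(775, Mul(-1, -348)), Mul(-1, -15)))) = Add(-2365, Mul(-1, Add(Add(775, 348), 15))) = Add(-2365, Mul(-1, Add(1123, 15))) = Add(-2365, Mul(-1, 1138)) = Add(-2365, -1138) = -3503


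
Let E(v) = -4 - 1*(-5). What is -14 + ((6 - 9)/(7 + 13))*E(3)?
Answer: -283/20 ≈ -14.150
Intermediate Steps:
E(v) = 1 (E(v) = -4 + 5 = 1)
-14 + ((6 - 9)/(7 + 13))*E(3) = -14 + ((6 - 9)/(7 + 13))*1 = -14 - 3/20*1 = -14 - 3/20 = -283/20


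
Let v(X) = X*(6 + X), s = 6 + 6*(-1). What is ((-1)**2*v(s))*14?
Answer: 0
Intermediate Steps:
s = 0 (s = 6 - 6 = 0)
((-1)**2*v(s))*14 = ((-1)**2*(0*(6 + 0)))*14 = (1*(0*6))*14 = (1*0)*14 = 0*14 = 0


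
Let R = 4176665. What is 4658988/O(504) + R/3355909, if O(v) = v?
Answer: 1303103733271/140948178 ≈ 9245.3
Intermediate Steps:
4658988/O(504) + R/3355909 = 4658988/504 + 4176665/3355909 = 4658988*(1/504) + 4176665*(1/3355909) = 388249/42 + 4176665/3355909 = 1303103733271/140948178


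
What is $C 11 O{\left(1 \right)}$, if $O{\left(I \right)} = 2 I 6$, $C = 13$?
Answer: $1716$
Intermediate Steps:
$O{\left(I \right)} = 12 I$
$C 11 O{\left(1 \right)} = 13 \cdot 11 \cdot 12 \cdot 1 = 143 \cdot 12 = 1716$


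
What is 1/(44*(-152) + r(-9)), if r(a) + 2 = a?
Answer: -1/6699 ≈ -0.00014928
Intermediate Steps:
r(a) = -2 + a
1/(44*(-152) + r(-9)) = 1/(44*(-152) + (-2 - 9)) = 1/(-6688 - 11) = 1/(-6699) = -1/6699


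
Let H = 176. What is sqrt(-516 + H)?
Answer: 2*I*sqrt(85) ≈ 18.439*I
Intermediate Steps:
sqrt(-516 + H) = sqrt(-516 + 176) = sqrt(-340) = 2*I*sqrt(85)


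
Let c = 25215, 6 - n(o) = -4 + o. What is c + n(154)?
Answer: 25071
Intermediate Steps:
n(o) = 10 - o (n(o) = 6 - (-4 + o) = 6 + (4 - o) = 10 - o)
c + n(154) = 25215 + (10 - 1*154) = 25215 + (10 - 154) = 25215 - 144 = 25071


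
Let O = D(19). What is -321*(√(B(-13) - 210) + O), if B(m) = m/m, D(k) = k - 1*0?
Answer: -6099 - 321*I*√209 ≈ -6099.0 - 4640.6*I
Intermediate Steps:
D(k) = k (D(k) = k + 0 = k)
B(m) = 1
O = 19
-321*(√(B(-13) - 210) + O) = -321*(√(1 - 210) + 19) = -321*(√(-209) + 19) = -321*(I*√209 + 19) = -321*(19 + I*√209) = -6099 - 321*I*√209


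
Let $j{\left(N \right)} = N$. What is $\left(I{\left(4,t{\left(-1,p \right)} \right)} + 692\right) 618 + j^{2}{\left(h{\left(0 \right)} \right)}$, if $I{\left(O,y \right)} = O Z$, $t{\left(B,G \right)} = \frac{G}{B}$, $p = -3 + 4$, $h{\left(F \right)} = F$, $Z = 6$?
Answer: $442488$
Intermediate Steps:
$p = 1$
$I{\left(O,y \right)} = 6 O$ ($I{\left(O,y \right)} = O 6 = 6 O$)
$\left(I{\left(4,t{\left(-1,p \right)} \right)} + 692\right) 618 + j^{2}{\left(h{\left(0 \right)} \right)} = \left(6 \cdot 4 + 692\right) 618 + 0^{2} = \left(24 + 692\right) 618 + 0 = 716 \cdot 618 + 0 = 442488 + 0 = 442488$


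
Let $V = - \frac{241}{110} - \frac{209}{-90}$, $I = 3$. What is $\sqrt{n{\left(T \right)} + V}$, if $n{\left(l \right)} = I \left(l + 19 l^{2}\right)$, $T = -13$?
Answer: $\frac{\sqrt{10448009}}{33} \approx 97.95$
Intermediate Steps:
$n{\left(l \right)} = 3 l + 57 l^{2}$ ($n{\left(l \right)} = 3 \left(l + 19 l^{2}\right) = 3 l + 57 l^{2}$)
$V = \frac{13}{99}$ ($V = \left(-241\right) \frac{1}{110} - - \frac{209}{90} = - \frac{241}{110} + \frac{209}{90} = \frac{13}{99} \approx 0.13131$)
$\sqrt{n{\left(T \right)} + V} = \sqrt{3 \left(-13\right) \left(1 + 19 \left(-13\right)\right) + \frac{13}{99}} = \sqrt{3 \left(-13\right) \left(1 - 247\right) + \frac{13}{99}} = \sqrt{3 \left(-13\right) \left(-246\right) + \frac{13}{99}} = \sqrt{9594 + \frac{13}{99}} = \sqrt{\frac{949819}{99}} = \frac{\sqrt{10448009}}{33}$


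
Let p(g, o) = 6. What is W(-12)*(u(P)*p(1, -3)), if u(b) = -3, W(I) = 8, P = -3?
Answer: -144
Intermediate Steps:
W(-12)*(u(P)*p(1, -3)) = 8*(-3*6) = 8*(-18) = -144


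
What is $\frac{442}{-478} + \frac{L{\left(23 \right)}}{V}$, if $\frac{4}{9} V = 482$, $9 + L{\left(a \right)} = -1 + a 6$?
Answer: $- \frac{418165}{518391} \approx -0.80666$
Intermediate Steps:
$L{\left(a \right)} = -10 + 6 a$ ($L{\left(a \right)} = -9 + \left(-1 + a 6\right) = -9 + \left(-1 + 6 a\right) = -10 + 6 a$)
$V = \frac{2169}{2}$ ($V = \frac{9}{4} \cdot 482 = \frac{2169}{2} \approx 1084.5$)
$\frac{442}{-478} + \frac{L{\left(23 \right)}}{V} = \frac{442}{-478} + \frac{-10 + 6 \cdot 23}{\frac{2169}{2}} = 442 \left(- \frac{1}{478}\right) + \left(-10 + 138\right) \frac{2}{2169} = - \frac{221}{239} + 128 \cdot \frac{2}{2169} = - \frac{221}{239} + \frac{256}{2169} = - \frac{418165}{518391}$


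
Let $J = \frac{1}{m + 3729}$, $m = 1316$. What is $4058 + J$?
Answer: $\frac{20472611}{5045} \approx 4058.0$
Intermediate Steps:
$J = \frac{1}{5045}$ ($J = \frac{1}{1316 + 3729} = \frac{1}{5045} \approx 0.00019822$)
$4058 + J = 4058 + \frac{1}{5045} = \frac{20472611}{5045}$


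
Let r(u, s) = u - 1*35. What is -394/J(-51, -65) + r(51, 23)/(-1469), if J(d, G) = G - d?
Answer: 289281/10283 ≈ 28.132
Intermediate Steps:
r(u, s) = -35 + u (r(u, s) = u - 35 = -35 + u)
-394/J(-51, -65) + r(51, 23)/(-1469) = -394/(-65 - 1*(-51)) + (-35 + 51)/(-1469) = -394/(-65 + 51) + 16*(-1/1469) = -394/(-14) - 16/1469 = -394*(-1/14) - 16/1469 = 197/7 - 16/1469 = 289281/10283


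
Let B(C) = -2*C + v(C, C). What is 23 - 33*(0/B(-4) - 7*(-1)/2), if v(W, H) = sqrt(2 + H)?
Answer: -185/2 ≈ -92.500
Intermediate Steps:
B(C) = sqrt(2 + C) - 2*C (B(C) = -2*C + sqrt(2 + C) = sqrt(2 + C) - 2*C)
23 - 33*(0/B(-4) - 7*(-1)/2) = 23 - 33*(0/(sqrt(2 - 4) - 2*(-4)) - 7*(-1)/2) = 23 - 33*(0/(sqrt(-2) + 8) + 7*(1/2)) = 23 - 33*(0/(I*sqrt(2) + 8) + 7/2) = 23 - 33*(0/(8 + I*sqrt(2)) + 7/2) = 23 - 33*(0 + 7/2) = 23 - 33*7/2 = 23 - 231/2 = -185/2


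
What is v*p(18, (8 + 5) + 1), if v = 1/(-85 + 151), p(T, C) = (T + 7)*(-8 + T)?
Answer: 125/33 ≈ 3.7879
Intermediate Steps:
p(T, C) = (-8 + T)*(7 + T) (p(T, C) = (7 + T)*(-8 + T) = (-8 + T)*(7 + T))
v = 1/66 ≈ 0.015152
v*p(18, (8 + 5) + 1) = (-56 + 18² - 1*18)/66 = (-56 + 324 - 18)/66 = (1/66)*250 = 125/33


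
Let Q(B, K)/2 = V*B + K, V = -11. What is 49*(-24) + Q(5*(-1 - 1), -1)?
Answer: -958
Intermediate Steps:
Q(B, K) = -22*B + 2*K (Q(B, K) = 2*(-11*B + K) = 2*(K - 11*B) = -22*B + 2*K)
49*(-24) + Q(5*(-1 - 1), -1) = 49*(-24) + (-110*(-1 - 1) + 2*(-1)) = -1176 + (-110*(-2) - 2) = -1176 + (-22*(-10) - 2) = -1176 + (220 - 2) = -1176 + 218 = -958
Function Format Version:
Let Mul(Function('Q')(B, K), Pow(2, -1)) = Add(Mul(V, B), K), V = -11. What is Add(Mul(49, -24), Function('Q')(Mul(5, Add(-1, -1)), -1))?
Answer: -958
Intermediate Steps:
Function('Q')(B, K) = Add(Mul(-22, B), Mul(2, K)) (Function('Q')(B, K) = Mul(2, Add(Mul(-11, B), K)) = Mul(2, Add(K, Mul(-11, B))) = Add(Mul(-22, B), Mul(2, K)))
Add(Mul(49, -24), Function('Q')(Mul(5, Add(-1, -1)), -1)) = Add(Mul(49, -24), Add(Mul(-22, Mul(5, Add(-1, -1))), Mul(2, -1))) = Add(-1176, Add(Mul(-22, Mul(5, -2)), -2)) = Add(-1176, Add(Mul(-22, -10), -2)) = Add(-1176, Add(220, -2)) = Add(-1176, 218) = -958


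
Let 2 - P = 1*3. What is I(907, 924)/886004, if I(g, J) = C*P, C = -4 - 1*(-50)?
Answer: -23/443002 ≈ -5.1918e-5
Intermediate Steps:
C = 46 (C = -4 + 50 = 46)
P = -1 (P = 2 - 3 = -1)
I(g, J) = -46 (I(g, J) = 46*(-1) = -46)
I(907, 924)/886004 = -46/886004 = -46*1/886004 = -23/443002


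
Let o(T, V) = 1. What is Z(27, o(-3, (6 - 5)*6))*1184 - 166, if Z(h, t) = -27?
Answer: -32134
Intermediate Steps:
Z(27, o(-3, (6 - 5)*6))*1184 - 166 = -27*1184 - 166 = -31968 - 166 = -32134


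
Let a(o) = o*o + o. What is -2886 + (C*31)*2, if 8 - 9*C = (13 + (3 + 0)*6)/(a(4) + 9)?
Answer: -246928/87 ≈ -2838.3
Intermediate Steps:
a(o) = o + o**2 (a(o) = o**2 + o = o + o**2)
C = 67/87 (C = 8/9 - (13 + (3 + 0)*6)/(9*(4*(1 + 4) + 9)) = 8/9 - (13 + 3*6)/(9*(4*5 + 9)) = 8/9 - (13 + 18)/(9*(20 + 9)) = 8/9 - 31/(9*29) = 8/9 - 1/9*31/29 = 8/9 - 31/261 = 67/87 ≈ 0.77011)
-2886 + (C*31)*2 = -2886 + ((67/87)*31)*2 = -2886 + (2077/87)*2 = -2886 + 4154/87 = -246928/87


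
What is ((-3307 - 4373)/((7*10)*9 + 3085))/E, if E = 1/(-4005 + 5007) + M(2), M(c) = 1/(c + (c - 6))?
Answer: 384768/92875 ≈ 4.1429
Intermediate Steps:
M(c) = 1/(-6 + 2*c) (M(c) = 1/(c + (-6 + c)) = 1/(-6 + 2*c))
E = -250/501 (E = 1/(-4005 + 5007) + 1/(2*(-3 + 2)) = 1/1002 + (1/2)/(-1) = 1/1002 + (1/2)*(-1) = 1/1002 - 1/2 = -250/501 ≈ -0.49900)
((-3307 - 4373)/((7*10)*9 + 3085))/E = ((-3307 - 4373)/((7*10)*9 + 3085))/(-250/501) = -7680/(70*9 + 3085)*(-501/250) = -7680/(630 + 3085)*(-501/250) = -7680/3715*(-501/250) = -7680*1/3715*(-501/250) = -1536/743*(-501/250) = 384768/92875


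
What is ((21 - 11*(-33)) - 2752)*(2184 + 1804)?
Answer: -9443584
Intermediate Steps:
((21 - 11*(-33)) - 2752)*(2184 + 1804) = ((21 + 363) - 2752)*3988 = (384 - 2752)*3988 = -2368*3988 = -9443584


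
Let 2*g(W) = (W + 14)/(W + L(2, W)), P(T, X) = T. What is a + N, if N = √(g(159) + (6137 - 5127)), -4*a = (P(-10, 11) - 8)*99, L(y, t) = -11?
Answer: 891/2 + 9*√273282/148 ≈ 477.29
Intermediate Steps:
g(W) = (14 + W)/(2*(-11 + W)) (g(W) = ((W + 14)/(W - 11))/2 = ((14 + W)/(-11 + W))/2 = (14 + W)/(2*(-11 + W)))
a = 891/2 (a = -(-10 - 8)*99/4 = -(-9)*99/2 = -¼*(-1782) = 891/2 ≈ 445.50)
N = 9*√273282/148 (N = √((14 + 159)/(2*(-11 + 159)) + (6137 - 5127)) = √((½)*173/148 + 1010) = √((½)*(1/148)*173 + 1010) = √(173/296 + 1010) = √(299133/296) = 9*√273282/148 ≈ 31.790)
a + N = 891/2 + 9*√273282/148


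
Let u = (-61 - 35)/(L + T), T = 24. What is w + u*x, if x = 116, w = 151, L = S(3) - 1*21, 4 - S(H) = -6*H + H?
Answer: -3907/11 ≈ -355.18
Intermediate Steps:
S(H) = 4 + 5*H (S(H) = 4 - (-6*H + H) = 4 - (-5)*H = 4 + 5*H)
L = -2 (L = (4 + 5*3) - 1*21 = (4 + 15) - 21 = 19 - 21 = -2)
u = -48/11 (u = (-61 - 35)/(-2 + 24) = -96/22 = -96*1/22 = -48/11 ≈ -4.3636)
w + u*x = 151 - 48/11*116 = 151 - 5568/11 = -3907/11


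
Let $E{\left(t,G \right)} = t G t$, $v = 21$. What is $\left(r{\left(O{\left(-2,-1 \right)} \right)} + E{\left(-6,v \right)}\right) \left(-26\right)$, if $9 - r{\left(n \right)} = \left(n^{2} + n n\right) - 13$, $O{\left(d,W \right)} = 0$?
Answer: $-20228$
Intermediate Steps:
$E{\left(t,G \right)} = G t^{2}$ ($E{\left(t,G \right)} = G t t = G t^{2}$)
$r{\left(n \right)} = 22 - 2 n^{2}$ ($r{\left(n \right)} = 9 - \left(\left(n^{2} + n n\right) - 13\right) = 9 - \left(\left(n^{2} + n^{2}\right) - 13\right) = 9 - \left(2 n^{2} - 13\right) = 9 - \left(-13 + 2 n^{2}\right) = 22 - 2 n^{2}$)
$\left(r{\left(O{\left(-2,-1 \right)} \right)} + E{\left(-6,v \right)}\right) \left(-26\right) = \left(\left(22 - 2 \cdot 0^{2}\right) + 21 \left(-6\right)^{2}\right) \left(-26\right) = \left(\left(22 - 0\right) + 21 \cdot 36\right) \left(-26\right) = \left(\left(22 + 0\right) + 756\right) \left(-26\right) = \left(22 + 756\right) \left(-26\right) = 778 \left(-26\right) = -20228$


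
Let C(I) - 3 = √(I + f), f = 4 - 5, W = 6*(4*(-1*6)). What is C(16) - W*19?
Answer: 2739 + √15 ≈ 2742.9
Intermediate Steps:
W = -144 (W = 6*(4*(-6)) = 6*(-24) = -144)
f = -1
C(I) = 3 + √(-1 + I) (C(I) = 3 + √(I - 1) = 3 + √(-1 + I))
C(16) - W*19 = (3 + √(-1 + 16)) - (-144)*19 = (3 + √15) - 1*(-2736) = (3 + √15) + 2736 = 2739 + √15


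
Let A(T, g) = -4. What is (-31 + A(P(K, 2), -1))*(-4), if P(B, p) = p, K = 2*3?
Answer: 140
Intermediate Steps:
K = 6
(-31 + A(P(K, 2), -1))*(-4) = (-31 - 4)*(-4) = -35*(-4) = 140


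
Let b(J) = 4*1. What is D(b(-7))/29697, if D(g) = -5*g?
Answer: -20/29697 ≈ -0.00067347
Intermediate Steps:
b(J) = 4
D(b(-7))/29697 = -5*4/29697 = -20*1/29697 = -20/29697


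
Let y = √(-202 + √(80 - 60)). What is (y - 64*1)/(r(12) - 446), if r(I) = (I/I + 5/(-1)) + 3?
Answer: 64/447 - √(-202 + 2*√5)/447 ≈ 0.14318 - 0.031442*I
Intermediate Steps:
r(I) = -1 (r(I) = (1 + 5*(-1)) + 3 = (1 - 5) + 3 = -4 + 3 = -1)
y = √(-202 + 2*√5) (y = √(-202 + √20) = √(-202 + 2*√5) ≈ 14.054*I)
(y - 64*1)/(r(12) - 446) = (√(-202 + 2*√5) - 64*1)/(-1 - 446) = (√(-202 + 2*√5) - 64)/(-447) = (-64 + √(-202 + 2*√5))*(-1/447) = 64/447 - √(-202 + 2*√5)/447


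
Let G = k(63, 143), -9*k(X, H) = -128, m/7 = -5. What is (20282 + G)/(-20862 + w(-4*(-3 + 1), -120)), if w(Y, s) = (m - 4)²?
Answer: -182666/174069 ≈ -1.0494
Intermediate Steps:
m = -35 (m = 7*(-5) = -35)
k(X, H) = 128/9 (k(X, H) = -⅑*(-128) = 128/9)
w(Y, s) = 1521 (w(Y, s) = (-35 - 4)² = (-39)² = 1521)
G = 128/9 ≈ 14.222
(20282 + G)/(-20862 + w(-4*(-3 + 1), -120)) = (20282 + 128/9)/(-20862 + 1521) = (182666/9)/(-19341) = (182666/9)*(-1/19341) = -182666/174069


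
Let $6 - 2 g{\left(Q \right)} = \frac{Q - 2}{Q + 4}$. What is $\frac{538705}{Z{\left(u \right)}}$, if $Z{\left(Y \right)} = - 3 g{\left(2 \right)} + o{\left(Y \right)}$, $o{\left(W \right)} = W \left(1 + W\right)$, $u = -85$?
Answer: $\frac{538705}{7131} \approx 75.544$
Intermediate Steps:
$g{\left(Q \right)} = 3 - \frac{-2 + Q}{2 \left(4 + Q\right)}$ ($g{\left(Q \right)} = 3 - \frac{\left(Q - 2\right) \frac{1}{Q + 4}}{2} = 3 - \frac{\left(-2 + Q\right) \frac{1}{4 + Q}}{2} = 3 - \frac{\frac{1}{4 + Q} \left(-2 + Q\right)}{2} = 3 - \frac{-2 + Q}{2 \left(4 + Q\right)}$)
$Z{\left(Y \right)} = -9 + Y \left(1 + Y\right)$ ($Z{\left(Y \right)} = - 3 \frac{26 + 5 \cdot 2}{2 \left(4 + 2\right)} + Y \left(1 + Y\right) = - 3 \frac{26 + 10}{2 \cdot 6} + Y \left(1 + Y\right) = - 3 \cdot \frac{1}{2} \cdot \frac{1}{6} \cdot 36 + Y \left(1 + Y\right) = \left(-3\right) 3 + Y \left(1 + Y\right) = -9 + Y \left(1 + Y\right)$)
$\frac{538705}{Z{\left(u \right)}} = \frac{538705}{-9 - 85 \left(1 - 85\right)} = \frac{538705}{-9 - -7140} = \frac{538705}{-9 + 7140} = \frac{538705}{7131}$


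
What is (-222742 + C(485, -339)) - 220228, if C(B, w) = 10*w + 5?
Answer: -446355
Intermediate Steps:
C(B, w) = 5 + 10*w
(-222742 + C(485, -339)) - 220228 = (-222742 + (5 + 10*(-339))) - 220228 = (-222742 + (5 - 3390)) - 220228 = (-222742 - 3385) - 220228 = -226127 - 220228 = -446355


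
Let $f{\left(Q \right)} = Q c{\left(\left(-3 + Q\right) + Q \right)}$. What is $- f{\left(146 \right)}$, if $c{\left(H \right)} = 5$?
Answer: $-730$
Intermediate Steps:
$f{\left(Q \right)} = 5 Q$ ($f{\left(Q \right)} = Q 5 = 5 Q$)
$- f{\left(146 \right)} = - 5 \cdot 146 = \left(-1\right) 730 = -730$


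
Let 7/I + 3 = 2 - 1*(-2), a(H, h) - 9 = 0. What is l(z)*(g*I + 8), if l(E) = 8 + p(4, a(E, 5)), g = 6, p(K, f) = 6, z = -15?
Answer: 700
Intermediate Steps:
a(H, h) = 9 (a(H, h) = 9 + 0 = 9)
I = 7 (I = 7/(-3 + (2 - 1*(-2))) = 7/(-3 + (2 + 2)) = 7/(-3 + 4) = 7/1 = 7*1 = 7)
l(E) = 14 (l(E) = 8 + 6 = 14)
l(z)*(g*I + 8) = 14*(6*7 + 8) = 14*(42 + 8) = 14*50 = 700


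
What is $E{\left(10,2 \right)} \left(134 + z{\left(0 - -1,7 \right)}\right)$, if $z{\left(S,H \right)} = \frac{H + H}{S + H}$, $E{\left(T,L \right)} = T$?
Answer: $\frac{2715}{2} \approx 1357.5$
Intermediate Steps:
$z{\left(S,H \right)} = \frac{2 H}{H + S}$
$E{\left(10,2 \right)} \left(134 + z{\left(0 - -1,7 \right)}\right) = 10 \left(134 + 2 \cdot 7 \frac{1}{7 + \left(0 - -1\right)}\right) = 10 \left(134 + 2 \cdot 7 \frac{1}{7 + \left(0 + 1\right)}\right) = 10 \left(134 + 2 \cdot 7 \frac{1}{7 + 1}\right) = 10 \left(134 + 2 \cdot 7 \cdot \frac{1}{8}\right) = 10 \left(134 + \frac{7}{4}\right) = 10 \cdot \frac{543}{4} = \frac{2715}{2}$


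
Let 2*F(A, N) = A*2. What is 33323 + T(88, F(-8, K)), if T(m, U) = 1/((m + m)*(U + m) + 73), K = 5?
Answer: 471620420/14153 ≈ 33323.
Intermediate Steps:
F(A, N) = A (F(A, N) = (A*2)/2 = (2*A)/2 = A)
T(m, U) = 1/(73 + 2*m*(U + m)) (T(m, U) = 1/((2*m)*(U + m) + 73) = 1/(2*m*(U + m) + 73) = 1/(73 + 2*m*(U + m)))
33323 + T(88, F(-8, K)) = 33323 + 1/(73 + 2*88² + 2*(-8)*88) = 33323 + 1/(73 + 2*7744 - 1408) = 33323 + 1/(73 + 15488 - 1408) = 33323 + 1/14153 = 471620420/14153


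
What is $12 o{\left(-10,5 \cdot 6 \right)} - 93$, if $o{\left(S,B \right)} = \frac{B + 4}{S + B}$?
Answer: $- \frac{363}{5} \approx -72.6$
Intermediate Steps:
$o{\left(S,B \right)} = \frac{4 + B}{B + S}$
$12 o{\left(-10,5 \cdot 6 \right)} - 93 = 12 \frac{4 + 5 \cdot 6}{5 \cdot 6 - 10} - 93 = 12 \frac{4 + 30}{30 - 10} - 93 = 12 \cdot \frac{1}{20} \cdot 34 - 93 = 12 \cdot \frac{17}{10} - 93 = \frac{102}{5} - 93 = - \frac{363}{5}$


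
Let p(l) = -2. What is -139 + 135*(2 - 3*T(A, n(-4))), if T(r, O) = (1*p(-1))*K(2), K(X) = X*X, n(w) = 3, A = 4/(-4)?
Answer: 3371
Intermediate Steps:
A = -1 (A = 4*(-¼) = -1)
K(X) = X²
T(r, O) = -8 (T(r, O) = (1*(-2))*2² = -2*4 = -8)
-139 + 135*(2 - 3*T(A, n(-4))) = -139 + 135*(2 - 3*(-8)) = -139 + 135*(2 + 24) = -139 + 135*26 = -139 + 3510 = 3371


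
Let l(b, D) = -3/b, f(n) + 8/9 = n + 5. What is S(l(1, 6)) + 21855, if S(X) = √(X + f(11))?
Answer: 21855 + √109/3 ≈ 21858.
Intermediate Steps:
f(n) = 37/9 + n (f(n) = -8/9 + (n + 5) = -8/9 + (5 + n) = 37/9 + n)
S(X) = √(136/9 + X) (S(X) = √(X + (37/9 + 11)) = √(X + 136/9) = √(136/9 + X))
S(l(1, 6)) + 21855 = √(136 + 9*(-3/1))/3 + 21855 = √(136 + 9*(-3*1))/3 + 21855 = √(136 + 9*(-3))/3 + 21855 = √(136 - 27)/3 + 21855 = √109/3 + 21855 = 21855 + √109/3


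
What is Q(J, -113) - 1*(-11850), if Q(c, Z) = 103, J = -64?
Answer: 11953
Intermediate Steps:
Q(J, -113) - 1*(-11850) = 103 - 1*(-11850) = 103 + 11850 = 11953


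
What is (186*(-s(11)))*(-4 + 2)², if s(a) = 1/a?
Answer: -744/11 ≈ -67.636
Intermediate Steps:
(186*(-s(11)))*(-4 + 2)² = (186*(-1/11))*(-4 + 2)² = (186*(-1*1/11))*(-2)² = (186*(-1/11))*4 = -186/11*4 = -744/11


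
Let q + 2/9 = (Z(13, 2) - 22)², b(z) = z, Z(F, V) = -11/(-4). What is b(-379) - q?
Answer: -107905/144 ≈ -749.34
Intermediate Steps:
Z(F, V) = 11/4 (Z(F, V) = -11*(-¼) = 11/4)
q = 53329/144 (q = -2/9 + (11/4 - 22)² = -2/9 + (-77/4)² = -2/9 + 5929/16 = 53329/144 ≈ 370.34)
b(-379) - q = -379 - 1*53329/144 = -379 - 53329/144 = -107905/144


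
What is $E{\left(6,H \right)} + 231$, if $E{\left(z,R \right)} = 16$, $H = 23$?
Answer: $247$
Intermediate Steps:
$E{\left(6,H \right)} + 231 = 16 + 231 = 247$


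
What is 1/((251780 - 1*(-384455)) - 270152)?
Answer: 1/366083 ≈ 2.7316e-6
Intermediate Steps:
1/((251780 - 1*(-384455)) - 270152) = 1/((251780 + 384455) - 270152) = 1/(636235 - 270152) = 1/366083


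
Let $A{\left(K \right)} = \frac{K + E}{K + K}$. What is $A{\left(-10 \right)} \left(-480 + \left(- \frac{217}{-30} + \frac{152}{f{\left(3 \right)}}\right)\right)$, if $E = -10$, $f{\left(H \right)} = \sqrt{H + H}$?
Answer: $- \frac{14183}{30} + \frac{76 \sqrt{6}}{3} \approx -410.71$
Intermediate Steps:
$f{\left(H \right)} = \sqrt{2} \sqrt{H}$ ($f{\left(H \right)} = \sqrt{2 H} = \sqrt{2} \sqrt{H}$)
$A{\left(K \right)} = \frac{-10 + K}{2 K}$ ($A{\left(K \right)} = \frac{K - 10}{K + K} = \frac{-10 + K}{2 K}$)
$A{\left(-10 \right)} \left(-480 + \left(- \frac{217}{-30} + \frac{152}{f{\left(3 \right)}}\right)\right) = \frac{-10 - 10}{2 \left(-10\right)} \left(-480 - \left(- \frac{217}{30} - 152 \frac{\sqrt{6}}{6}\right)\right) = \frac{1}{2} \left(- \frac{1}{10}\right) \left(-20\right) \left(-480 - \left(- \frac{217}{30} - \frac{152}{\sqrt{6}}\right)\right) = 1 \left(-480 + \left(\frac{217}{30} + 152 \frac{\sqrt{6}}{6}\right)\right) = 1 \left(-480 + \left(\frac{217}{30} + \frac{76 \sqrt{6}}{3}\right)\right) = 1 \left(- \frac{14183}{30} + \frac{76 \sqrt{6}}{3}\right) = - \frac{14183}{30} + \frac{76 \sqrt{6}}{3}$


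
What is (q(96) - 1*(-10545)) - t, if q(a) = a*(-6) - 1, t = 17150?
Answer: -7182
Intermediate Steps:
q(a) = -1 - 6*a (q(a) = -6*a - 1 = -1 - 6*a)
(q(96) - 1*(-10545)) - t = ((-1 - 6*96) - 1*(-10545)) - 1*17150 = ((-1 - 576) + 10545) - 17150 = (-577 + 10545) - 17150 = 9968 - 17150 = -7182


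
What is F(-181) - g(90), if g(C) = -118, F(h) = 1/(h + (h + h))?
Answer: 64073/543 ≈ 118.00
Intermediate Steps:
F(h) = 1/(3*h) (F(h) = 1/(h + 2*h) = 1/(3*h))
F(-181) - g(90) = (1/3)/(-181) - 1*(-118) = (1/3)*(-1/181) + 118 = -1/543 + 118 = 64073/543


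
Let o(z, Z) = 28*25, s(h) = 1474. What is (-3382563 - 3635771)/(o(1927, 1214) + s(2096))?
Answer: -3509167/1087 ≈ -3228.3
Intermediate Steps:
o(z, Z) = 700
(-3382563 - 3635771)/(o(1927, 1214) + s(2096)) = (-3382563 - 3635771)/(700 + 1474) = -7018334/2174 = -7018334*1/2174 = -3509167/1087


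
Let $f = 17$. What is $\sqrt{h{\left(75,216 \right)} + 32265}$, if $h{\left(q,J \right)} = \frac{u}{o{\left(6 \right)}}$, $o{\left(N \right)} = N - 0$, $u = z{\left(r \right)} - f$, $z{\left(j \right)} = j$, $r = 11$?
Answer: $2 \sqrt{8066} \approx 179.62$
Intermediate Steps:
$u = -6$ ($u = 11 - 17 = -6$)
$o{\left(N \right)} = N$ ($o{\left(N \right)} = N + 0 = N$)
$h{\left(q,J \right)} = -1$ ($h{\left(q,J \right)} = - \frac{6}{6} = \left(-6\right) \frac{1}{6} = -1$)
$\sqrt{h{\left(75,216 \right)} + 32265} = \sqrt{-1 + 32265} = \sqrt{32264} = 2 \sqrt{8066}$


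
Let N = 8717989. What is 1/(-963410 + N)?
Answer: 1/7754579 ≈ 1.2896e-7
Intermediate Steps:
1/(-963410 + N) = 1/(-963410 + 8717989) = 1/7754579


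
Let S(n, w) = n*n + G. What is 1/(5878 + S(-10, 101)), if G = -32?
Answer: 1/5946 ≈ 0.00016818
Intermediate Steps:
S(n, w) = -32 + n² (S(n, w) = n*n - 32 = n² - 32 = -32 + n²)
1/(5878 + S(-10, 101)) = 1/(5878 + (-32 + (-10)²)) = 1/(5878 + (-32 + 100)) = 1/(5878 + 68) = 1/5946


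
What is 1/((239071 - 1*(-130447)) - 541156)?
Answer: -1/171638 ≈ -5.8262e-6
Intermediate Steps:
1/((239071 - 1*(-130447)) - 541156) = 1/((239071 + 130447) - 541156) = 1/(369518 - 541156) = 1/(-171638) = -1/171638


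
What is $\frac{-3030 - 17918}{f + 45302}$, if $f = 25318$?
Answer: $- \frac{5237}{17655} \approx -0.29663$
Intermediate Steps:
$\frac{-3030 - 17918}{f + 45302} = \frac{-3030 - 17918}{25318 + 45302} = - \frac{20948}{70620} = \left(-20948\right) \frac{1}{70620} = - \frac{5237}{17655}$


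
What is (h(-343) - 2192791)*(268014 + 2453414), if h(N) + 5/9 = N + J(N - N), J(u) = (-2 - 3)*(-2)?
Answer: -53715875156788/9 ≈ -5.9684e+12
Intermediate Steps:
J(u) = 10 (J(u) = -5*(-2) = 10)
h(N) = 85/9 + N (h(N) = -5/9 + (N + 10) = -5/9 + (10 + N) = 85/9 + N)
(h(-343) - 2192791)*(268014 + 2453414) = ((85/9 - 343) - 2192791)*(268014 + 2453414) = (-3002/9 - 2192791)*2721428 = -19738121/9*2721428 = -53715875156788/9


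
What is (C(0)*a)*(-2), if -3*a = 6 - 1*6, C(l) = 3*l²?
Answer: 0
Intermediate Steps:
a = 0 (a = -(6 - 1*6)/3 = -(6 - 6)/3 = -⅓*0 = 0)
(C(0)*a)*(-2) = ((3*0²)*0)*(-2) = ((3*0)*0)*(-2) = (0*0)*(-2) = 0*(-2) = 0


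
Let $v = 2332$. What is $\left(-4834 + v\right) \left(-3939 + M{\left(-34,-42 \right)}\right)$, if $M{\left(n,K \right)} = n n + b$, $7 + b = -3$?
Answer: $6988086$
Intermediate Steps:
$b = -10$ ($b = -7 - 3 = -10$)
$M{\left(n,K \right)} = -10 + n^{2}$ ($M{\left(n,K \right)} = n n - 10 = n^{2} - 10 = -10 + n^{2}$)
$\left(-4834 + v\right) \left(-3939 + M{\left(-34,-42 \right)}\right) = \left(-4834 + 2332\right) \left(-3939 - \left(10 - \left(-34\right)^{2}\right)\right) = - 2502 \left(-3939 + \left(-10 + 1156\right)\right) = - 2502 \left(-3939 + 1146\right) = \left(-2502\right) \left(-2793\right) = 6988086$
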